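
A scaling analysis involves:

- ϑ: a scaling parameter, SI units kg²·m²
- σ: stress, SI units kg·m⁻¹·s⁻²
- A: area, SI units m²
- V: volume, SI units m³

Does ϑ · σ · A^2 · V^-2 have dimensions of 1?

no

Sum the exponent of each base dimension across the product:
  M: [ϑ]_M + [σ]_M + 2·[A]_M − 2·[V]_M = (2) + (1) + 2·(0) − 2·(0) = 3
  L: [ϑ]_L + [σ]_L + 2·[A]_L − 2·[V]_L = (2) + (-1) + 2·(2) − 2·(3) = -1
  T: [ϑ]_T + [σ]_T + 2·[A]_T − 2·[V]_T = (0) + (-2) + 2·(0) − 2·(0) = -2
Net dimensions [M³ L⁻¹ T⁻²] ≠ [1] — not dimensionless.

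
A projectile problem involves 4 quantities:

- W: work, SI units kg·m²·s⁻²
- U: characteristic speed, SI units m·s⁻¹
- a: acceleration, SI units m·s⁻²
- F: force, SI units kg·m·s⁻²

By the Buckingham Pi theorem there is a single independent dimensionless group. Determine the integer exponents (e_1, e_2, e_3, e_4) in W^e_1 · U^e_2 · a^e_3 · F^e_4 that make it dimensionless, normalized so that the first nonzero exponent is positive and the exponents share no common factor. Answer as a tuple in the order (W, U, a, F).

M: e_1·(1) + e_2·(0) + e_3·(0) + e_4·(1) = 0
L: e_1·(2) + e_2·(1) + e_3·(1) + e_4·(1) = 0
T: e_1·(-2) + e_2·(-1) + e_3·(-2) + e_4·(-2) = 0
Solving this homogeneous linear system for the smallest-integer solution (first nonzero entry positive) gives (1, -2, 1, -1).

(1, -2, 1, -1)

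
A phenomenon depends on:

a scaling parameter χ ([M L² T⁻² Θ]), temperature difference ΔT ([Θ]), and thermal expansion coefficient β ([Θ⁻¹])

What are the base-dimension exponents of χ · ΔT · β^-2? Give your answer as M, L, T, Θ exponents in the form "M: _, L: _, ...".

M: 1, L: 2, T: -2, Θ: 4

Collect each base-dimension exponent across the product:
  M: (1) + (0) − 2·(0) = 1
  L: (2) + (0) − 2·(0) = 2
  T: (-2) + (0) − 2·(0) = -2
  Θ: (1) + (1) − 2·(-1) = 4
So the dimensions are [M L² T⁻² Θ⁴].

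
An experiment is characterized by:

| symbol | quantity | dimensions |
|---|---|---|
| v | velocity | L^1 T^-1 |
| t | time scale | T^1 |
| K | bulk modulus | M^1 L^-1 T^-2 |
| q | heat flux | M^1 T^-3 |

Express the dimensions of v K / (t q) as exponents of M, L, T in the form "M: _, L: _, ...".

Collect each base-dimension exponent across the product:
  M: (0) − (0) + (1) − (1) = 0
  L: (1) − (0) + (-1) − (0) = 0
  T: (-1) − (1) + (-2) − (-3) = -1
So the dimensions are [T⁻¹].

M: 0, L: 0, T: -1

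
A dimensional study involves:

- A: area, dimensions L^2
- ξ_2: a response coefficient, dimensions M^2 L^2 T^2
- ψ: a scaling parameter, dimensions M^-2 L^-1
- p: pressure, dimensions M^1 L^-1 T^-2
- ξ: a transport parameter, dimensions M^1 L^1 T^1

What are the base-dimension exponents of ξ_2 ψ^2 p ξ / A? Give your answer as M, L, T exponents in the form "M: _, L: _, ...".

Collect each base-dimension exponent across the product:
  M: −(0) + (2) + 2·(-2) + (1) + (1) = 0
  L: −(2) + (2) + 2·(-1) + (-1) + (1) = -2
  T: −(0) + (2) + 2·(0) + (-2) + (1) = 1
So the dimensions are [L⁻² T].

M: 0, L: -2, T: 1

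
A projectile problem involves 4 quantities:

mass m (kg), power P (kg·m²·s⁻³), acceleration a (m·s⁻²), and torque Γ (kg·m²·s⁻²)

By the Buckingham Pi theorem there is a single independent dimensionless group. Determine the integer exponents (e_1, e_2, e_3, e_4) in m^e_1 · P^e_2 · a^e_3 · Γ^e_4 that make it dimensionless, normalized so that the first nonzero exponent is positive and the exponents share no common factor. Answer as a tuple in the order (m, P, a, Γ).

(1, -2, 2, 1)

M: e_1·(1) + e_2·(1) + e_3·(0) + e_4·(1) = 0
L: e_1·(0) + e_2·(2) + e_3·(1) + e_4·(2) = 0
T: e_1·(0) + e_2·(-3) + e_3·(-2) + e_4·(-2) = 0
Solving this homogeneous linear system for the smallest-integer solution (first nonzero entry positive) gives (1, -2, 2, 1).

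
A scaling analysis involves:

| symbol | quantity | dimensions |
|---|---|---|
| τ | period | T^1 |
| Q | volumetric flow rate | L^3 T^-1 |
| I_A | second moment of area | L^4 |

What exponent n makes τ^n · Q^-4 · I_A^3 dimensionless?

Balance the T exponent: (1)·n from τ, plus −4·(-1) + 3·(0) = 4 from the rest, must sum to zero.
n + 4 = 0, so n = -4.

-4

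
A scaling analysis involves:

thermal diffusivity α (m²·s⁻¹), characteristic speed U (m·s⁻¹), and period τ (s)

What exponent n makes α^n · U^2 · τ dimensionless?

Balance the L exponent: (2)·n from α, plus 2·(1) + (0) = 2 from the rest, must sum to zero.
2n + 2 = 0, so n = -1.

-1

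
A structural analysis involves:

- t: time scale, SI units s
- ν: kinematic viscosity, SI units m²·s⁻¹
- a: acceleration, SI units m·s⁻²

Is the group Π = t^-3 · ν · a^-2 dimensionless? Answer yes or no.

Sum the exponent of each base dimension across the product:
  L: −3·[t]_L + [ν]_L − 2·[a]_L = −3·(0) + (2) − 2·(1) = 0
  T: −3·[t]_T + [ν]_T − 2·[a]_T = −3·(1) + (-1) − 2·(-2) = 0
All base exponents vanish — dimensionless.

yes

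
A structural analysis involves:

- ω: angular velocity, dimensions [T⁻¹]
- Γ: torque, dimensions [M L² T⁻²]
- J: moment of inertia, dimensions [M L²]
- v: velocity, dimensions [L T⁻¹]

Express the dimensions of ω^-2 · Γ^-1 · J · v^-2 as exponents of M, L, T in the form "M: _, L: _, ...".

M: 0, L: -2, T: 6

Collect each base-dimension exponent across the product:
  M: −2·(0) − (1) + (1) − 2·(0) = 0
  L: −2·(0) − (2) + (2) − 2·(1) = -2
  T: −2·(-1) − (-2) + (0) − 2·(-1) = 6
So the dimensions are [L⁻² T⁶].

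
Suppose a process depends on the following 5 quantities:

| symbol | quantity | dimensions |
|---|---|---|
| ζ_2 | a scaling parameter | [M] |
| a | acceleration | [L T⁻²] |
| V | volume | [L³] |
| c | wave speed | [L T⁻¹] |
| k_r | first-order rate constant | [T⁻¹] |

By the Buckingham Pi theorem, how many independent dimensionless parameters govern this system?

2

There are 5 variables and 3 base dimensions (M, L, T).
The dimension matrix has rank 3.
Independent dimensionless groups: 5 − 3 = 2.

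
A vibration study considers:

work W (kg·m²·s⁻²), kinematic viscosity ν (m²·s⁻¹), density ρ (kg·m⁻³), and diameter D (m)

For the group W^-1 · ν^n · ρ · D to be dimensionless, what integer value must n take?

Balance the L exponent: (2)·n from ν, plus −(2) + (-3) + (1) = -4 from the rest, must sum to zero.
2n − 4 = 0, so n = 2.

2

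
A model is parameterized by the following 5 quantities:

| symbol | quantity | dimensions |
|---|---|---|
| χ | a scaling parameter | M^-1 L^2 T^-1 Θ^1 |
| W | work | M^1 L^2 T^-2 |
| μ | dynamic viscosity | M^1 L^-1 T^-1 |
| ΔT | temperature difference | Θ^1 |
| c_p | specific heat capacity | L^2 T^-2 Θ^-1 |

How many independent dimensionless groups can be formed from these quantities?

There are 5 variables and 4 base dimensions (M, L, T, Θ).
The dimension matrix has rank 4.
Independent dimensionless groups: 5 − 4 = 1.

1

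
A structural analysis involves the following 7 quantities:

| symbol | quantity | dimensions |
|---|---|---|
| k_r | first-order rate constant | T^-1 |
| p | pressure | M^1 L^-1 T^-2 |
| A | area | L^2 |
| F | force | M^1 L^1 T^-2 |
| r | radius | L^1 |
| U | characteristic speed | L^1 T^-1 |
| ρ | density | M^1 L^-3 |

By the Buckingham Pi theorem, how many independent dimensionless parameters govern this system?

There are 7 variables and 3 base dimensions (M, L, T).
The dimension matrix has rank 3.
Independent dimensionless groups: 7 − 3 = 4.

4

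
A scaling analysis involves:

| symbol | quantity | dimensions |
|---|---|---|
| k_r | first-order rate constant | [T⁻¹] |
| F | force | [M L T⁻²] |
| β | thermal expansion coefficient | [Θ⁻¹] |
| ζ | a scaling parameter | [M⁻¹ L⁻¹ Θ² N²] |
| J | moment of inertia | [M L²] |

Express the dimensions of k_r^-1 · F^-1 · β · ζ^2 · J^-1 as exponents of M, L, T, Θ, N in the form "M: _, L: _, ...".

Collect each base-dimension exponent across the product:
  M: −(0) − (1) + (0) + 2·(-1) − (1) = -4
  L: −(0) − (1) + (0) + 2·(-1) − (2) = -5
  T: −(-1) − (-2) + (0) + 2·(0) − (0) = 3
  Θ: −(0) − (0) + (-1) + 2·(2) − (0) = 3
  N: −(0) − (0) + (0) + 2·(2) − (0) = 4
So the dimensions are [M⁻⁴ L⁻⁵ T³ Θ³ N⁴].

M: -4, L: -5, T: 3, Θ: 3, N: 4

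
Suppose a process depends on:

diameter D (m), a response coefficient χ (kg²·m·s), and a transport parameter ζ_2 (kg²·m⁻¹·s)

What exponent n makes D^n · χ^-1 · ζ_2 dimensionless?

2

Balance the L exponent: (1)·n from D, plus −(1) + (-1) = -2 from the rest, must sum to zero.
n − 2 = 0, so n = 2.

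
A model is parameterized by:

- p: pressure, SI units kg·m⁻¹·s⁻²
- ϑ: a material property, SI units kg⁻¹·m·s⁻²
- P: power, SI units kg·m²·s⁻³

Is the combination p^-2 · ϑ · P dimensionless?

no

Sum the exponent of each base dimension across the product:
  M: −2·[p]_M + [ϑ]_M + [P]_M = −2·(1) + (-1) + (1) = -2
  L: −2·[p]_L + [ϑ]_L + [P]_L = −2·(-1) + (1) + (2) = 5
  T: −2·[p]_T + [ϑ]_T + [P]_T = −2·(-2) + (-2) + (-3) = -1
Net dimensions [M⁻² L⁵ T⁻¹] ≠ [1] — not dimensionless.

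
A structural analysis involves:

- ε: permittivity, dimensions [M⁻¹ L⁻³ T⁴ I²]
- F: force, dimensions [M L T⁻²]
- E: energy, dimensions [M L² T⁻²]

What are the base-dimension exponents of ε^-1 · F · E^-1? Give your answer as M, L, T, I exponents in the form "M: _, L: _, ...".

Collect each base-dimension exponent across the product:
  M: −(-1) + (1) − (1) = 1
  L: −(-3) + (1) − (2) = 2
  T: −(4) + (-2) − (-2) = -4
  I: −(2) + (0) − (0) = -2
So the dimensions are [M L² T⁻⁴ I⁻²].

M: 1, L: 2, T: -4, I: -2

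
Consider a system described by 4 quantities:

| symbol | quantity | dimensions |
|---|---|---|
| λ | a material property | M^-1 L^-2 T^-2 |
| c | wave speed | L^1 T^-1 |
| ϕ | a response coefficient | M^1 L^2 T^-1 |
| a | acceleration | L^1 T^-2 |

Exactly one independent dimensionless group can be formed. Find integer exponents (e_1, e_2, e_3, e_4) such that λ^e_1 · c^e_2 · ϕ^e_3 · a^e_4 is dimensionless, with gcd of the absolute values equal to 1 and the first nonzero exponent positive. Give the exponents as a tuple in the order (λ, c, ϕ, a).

(1, 3, 1, -3)

M: e_1·(-1) + e_2·(0) + e_3·(1) + e_4·(0) = 0
L: e_1·(-2) + e_2·(1) + e_3·(2) + e_4·(1) = 0
T: e_1·(-2) + e_2·(-1) + e_3·(-1) + e_4·(-2) = 0
Solving this homogeneous linear system for the smallest-integer solution (first nonzero entry positive) gives (1, 3, 1, -3).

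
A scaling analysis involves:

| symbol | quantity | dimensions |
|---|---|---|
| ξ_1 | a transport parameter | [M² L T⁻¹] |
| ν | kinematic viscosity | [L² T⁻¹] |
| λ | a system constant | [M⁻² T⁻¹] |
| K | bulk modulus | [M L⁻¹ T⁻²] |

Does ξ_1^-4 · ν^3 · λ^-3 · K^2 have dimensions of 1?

yes

Sum the exponent of each base dimension across the product:
  M: −4·[ξ_1]_M + 3·[ν]_M − 3·[λ]_M + 2·[K]_M = −4·(2) + 3·(0) − 3·(-2) + 2·(1) = 0
  L: −4·[ξ_1]_L + 3·[ν]_L − 3·[λ]_L + 2·[K]_L = −4·(1) + 3·(2) − 3·(0) + 2·(-1) = 0
  T: −4·[ξ_1]_T + 3·[ν]_T − 3·[λ]_T + 2·[K]_T = −4·(-1) + 3·(-1) − 3·(-1) + 2·(-2) = 0
All base exponents vanish — dimensionless.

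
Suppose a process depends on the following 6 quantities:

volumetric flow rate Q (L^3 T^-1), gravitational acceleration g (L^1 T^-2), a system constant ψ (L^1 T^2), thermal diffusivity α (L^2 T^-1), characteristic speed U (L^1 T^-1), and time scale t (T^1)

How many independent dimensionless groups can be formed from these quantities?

4

There are 6 variables and 2 base dimensions (L, T).
The dimension matrix has rank 2.
Independent dimensionless groups: 6 − 2 = 4.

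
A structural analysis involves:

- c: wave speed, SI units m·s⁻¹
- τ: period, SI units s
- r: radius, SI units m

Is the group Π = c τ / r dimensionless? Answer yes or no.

yes

Sum the exponent of each base dimension across the product:
  M: [c]_M + [τ]_M − [r]_M = (0) + (0) − (0) = 0
  L: [c]_L + [τ]_L − [r]_L = (1) + (0) − (1) = 0
  T: [c]_T + [τ]_T − [r]_T = (-1) + (1) − (0) = 0
All base exponents vanish — dimensionless.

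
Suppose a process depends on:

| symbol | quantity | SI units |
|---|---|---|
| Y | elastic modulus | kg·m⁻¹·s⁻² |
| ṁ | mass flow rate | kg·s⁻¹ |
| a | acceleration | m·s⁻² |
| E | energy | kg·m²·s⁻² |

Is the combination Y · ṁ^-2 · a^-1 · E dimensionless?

yes

Sum the exponent of each base dimension across the product:
  M: [Y]_M − 2·[ṁ]_M − [a]_M + [E]_M = (1) − 2·(1) − (0) + (1) = 0
  L: [Y]_L − 2·[ṁ]_L − [a]_L + [E]_L = (-1) − 2·(0) − (1) + (2) = 0
  T: [Y]_T − 2·[ṁ]_T − [a]_T + [E]_T = (-2) − 2·(-1) − (-2) + (-2) = 0
  Θ: [Y]_Θ − 2·[ṁ]_Θ − [a]_Θ + [E]_Θ = (0) − 2·(0) − (0) + (0) = 0
All base exponents vanish — dimensionless.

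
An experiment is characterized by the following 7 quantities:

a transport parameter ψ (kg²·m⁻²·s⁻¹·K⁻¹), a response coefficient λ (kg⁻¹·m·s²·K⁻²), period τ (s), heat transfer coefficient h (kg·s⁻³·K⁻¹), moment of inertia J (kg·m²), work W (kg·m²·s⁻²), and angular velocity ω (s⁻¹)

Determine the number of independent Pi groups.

There are 7 variables and 4 base dimensions (M, L, T, Θ).
The dimension matrix has rank 4.
Independent dimensionless groups: 7 − 4 = 3.

3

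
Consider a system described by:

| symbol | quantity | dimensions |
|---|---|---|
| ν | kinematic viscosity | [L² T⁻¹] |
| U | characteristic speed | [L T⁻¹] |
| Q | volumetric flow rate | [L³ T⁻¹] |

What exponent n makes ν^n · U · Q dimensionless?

Balance the L exponent: (2)·n from ν, plus (1) + (3) = 4 from the rest, must sum to zero.
2n + 4 = 0, so n = -2.

-2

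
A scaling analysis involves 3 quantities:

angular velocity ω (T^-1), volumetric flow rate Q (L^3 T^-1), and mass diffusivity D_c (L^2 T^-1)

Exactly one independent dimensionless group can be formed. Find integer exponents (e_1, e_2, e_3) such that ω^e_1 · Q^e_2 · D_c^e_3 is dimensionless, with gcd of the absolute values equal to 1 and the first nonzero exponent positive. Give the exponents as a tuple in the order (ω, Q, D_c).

L: e_1·(0) + e_2·(3) + e_3·(2) = 0
T: e_1·(-1) + e_2·(-1) + e_3·(-1) = 0
Solving this homogeneous linear system for the smallest-integer solution (first nonzero entry positive) gives (1, 2, -3).

(1, 2, -3)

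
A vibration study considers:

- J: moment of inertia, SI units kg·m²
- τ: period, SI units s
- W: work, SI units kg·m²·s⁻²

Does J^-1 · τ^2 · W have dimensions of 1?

Sum the exponent of each base dimension across the product:
  M: −[J]_M + 2·[τ]_M + [W]_M = −(1) + 2·(0) + (1) = 0
  L: −[J]_L + 2·[τ]_L + [W]_L = −(2) + 2·(0) + (2) = 0
  T: −[J]_T + 2·[τ]_T + [W]_T = −(0) + 2·(1) + (-2) = 0
  Θ: −[J]_Θ + 2·[τ]_Θ + [W]_Θ = −(0) + 2·(0) + (0) = 0
  N: −[J]_N + 2·[τ]_N + [W]_N = −(0) + 2·(0) + (0) = 0
All base exponents vanish — dimensionless.

yes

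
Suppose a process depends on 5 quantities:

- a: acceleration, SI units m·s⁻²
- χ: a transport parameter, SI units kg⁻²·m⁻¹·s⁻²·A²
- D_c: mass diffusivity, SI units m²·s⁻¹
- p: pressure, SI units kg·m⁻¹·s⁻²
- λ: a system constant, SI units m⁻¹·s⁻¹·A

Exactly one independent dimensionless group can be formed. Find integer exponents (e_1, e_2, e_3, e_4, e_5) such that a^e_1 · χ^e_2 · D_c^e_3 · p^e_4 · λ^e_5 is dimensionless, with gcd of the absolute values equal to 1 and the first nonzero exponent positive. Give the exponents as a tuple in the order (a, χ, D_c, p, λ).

(3, -1, -2, -2, 2)

M: e_1·(0) + e_2·(-2) + e_3·(0) + e_4·(1) + e_5·(0) = 0
L: e_1·(1) + e_2·(-1) + e_3·(2) + e_4·(-1) + e_5·(-1) = 0
T: e_1·(-2) + e_2·(-2) + e_3·(-1) + e_4·(-2) + e_5·(-1) = 0
I: e_1·(0) + e_2·(2) + e_3·(0) + e_4·(0) + e_5·(1) = 0
Solving this homogeneous linear system for the smallest-integer solution (first nonzero entry positive) gives (3, -1, -2, -2, 2).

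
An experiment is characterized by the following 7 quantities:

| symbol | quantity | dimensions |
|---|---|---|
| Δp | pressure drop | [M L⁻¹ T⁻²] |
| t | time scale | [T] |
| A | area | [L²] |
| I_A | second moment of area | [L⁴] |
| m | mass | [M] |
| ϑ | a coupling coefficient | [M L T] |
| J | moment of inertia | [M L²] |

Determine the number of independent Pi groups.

4

There are 7 variables and 3 base dimensions (M, L, T).
The dimension matrix has rank 3.
Independent dimensionless groups: 7 − 3 = 4.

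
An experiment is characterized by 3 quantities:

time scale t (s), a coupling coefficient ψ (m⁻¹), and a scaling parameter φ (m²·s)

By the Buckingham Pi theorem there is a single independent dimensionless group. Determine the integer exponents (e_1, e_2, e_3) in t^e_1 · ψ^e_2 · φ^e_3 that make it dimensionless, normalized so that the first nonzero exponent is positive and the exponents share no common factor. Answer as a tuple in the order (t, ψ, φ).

L: e_1·(0) + e_2·(-1) + e_3·(2) = 0
T: e_1·(1) + e_2·(0) + e_3·(1) = 0
Solving this homogeneous linear system for the smallest-integer solution (first nonzero entry positive) gives (1, -2, -1).

(1, -2, -1)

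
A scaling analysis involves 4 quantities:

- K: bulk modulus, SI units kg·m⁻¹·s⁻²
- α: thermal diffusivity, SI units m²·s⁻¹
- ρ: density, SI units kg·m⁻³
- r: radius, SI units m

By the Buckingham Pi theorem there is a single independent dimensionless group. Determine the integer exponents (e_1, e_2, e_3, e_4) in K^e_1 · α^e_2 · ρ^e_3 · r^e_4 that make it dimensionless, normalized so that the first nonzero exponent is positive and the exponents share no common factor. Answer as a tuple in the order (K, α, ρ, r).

(1, -2, -1, 2)

M: e_1·(1) + e_2·(0) + e_3·(1) + e_4·(0) = 0
L: e_1·(-1) + e_2·(2) + e_3·(-3) + e_4·(1) = 0
T: e_1·(-2) + e_2·(-1) + e_3·(0) + e_4·(0) = 0
Solving this homogeneous linear system for the smallest-integer solution (first nonzero entry positive) gives (1, -2, -1, 2).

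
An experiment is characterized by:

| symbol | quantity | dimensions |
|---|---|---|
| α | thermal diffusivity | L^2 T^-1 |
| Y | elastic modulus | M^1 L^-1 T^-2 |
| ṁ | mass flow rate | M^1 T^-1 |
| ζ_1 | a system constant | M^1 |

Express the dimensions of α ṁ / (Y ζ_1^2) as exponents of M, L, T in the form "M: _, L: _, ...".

Collect each base-dimension exponent across the product:
  M: (0) − (1) + (1) − 2·(1) = -2
  L: (2) − (-1) + (0) − 2·(0) = 3
  T: (-1) − (-2) + (-1) − 2·(0) = 0
So the dimensions are [M⁻² L³].

M: -2, L: 3, T: 0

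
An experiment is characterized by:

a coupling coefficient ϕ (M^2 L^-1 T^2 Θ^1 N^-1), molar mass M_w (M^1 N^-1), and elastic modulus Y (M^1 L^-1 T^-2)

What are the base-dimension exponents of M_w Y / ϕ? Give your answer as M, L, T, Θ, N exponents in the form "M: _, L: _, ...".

M: 0, L: 0, T: -4, Θ: -1, N: 0

Collect each base-dimension exponent across the product:
  M: −(2) + (1) + (1) = 0
  L: −(-1) + (0) + (-1) = 0
  T: −(2) + (0) + (-2) = -4
  Θ: −(1) + (0) + (0) = -1
  N: −(-1) + (-1) + (0) = 0
So the dimensions are [T⁻⁴ Θ⁻¹].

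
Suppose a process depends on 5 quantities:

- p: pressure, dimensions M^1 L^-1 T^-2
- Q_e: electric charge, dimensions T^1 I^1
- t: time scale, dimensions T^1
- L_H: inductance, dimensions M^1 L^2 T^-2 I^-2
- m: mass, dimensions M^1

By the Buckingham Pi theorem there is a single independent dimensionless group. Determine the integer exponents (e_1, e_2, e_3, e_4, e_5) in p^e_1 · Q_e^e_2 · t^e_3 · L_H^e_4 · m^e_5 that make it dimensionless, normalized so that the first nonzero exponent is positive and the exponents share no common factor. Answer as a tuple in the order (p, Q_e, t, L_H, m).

M: e_1·(1) + e_2·(0) + e_3·(0) + e_4·(1) + e_5·(1) = 0
L: e_1·(-1) + e_2·(0) + e_3·(0) + e_4·(2) + e_5·(0) = 0
T: e_1·(-2) + e_2·(1) + e_3·(1) + e_4·(-2) + e_5·(0) = 0
I: e_1·(0) + e_2·(1) + e_3·(0) + e_4·(-2) + e_5·(0) = 0
Solving this homogeneous linear system for the smallest-integer solution (first nonzero entry positive) gives (2, 2, 4, 1, -3).

(2, 2, 4, 1, -3)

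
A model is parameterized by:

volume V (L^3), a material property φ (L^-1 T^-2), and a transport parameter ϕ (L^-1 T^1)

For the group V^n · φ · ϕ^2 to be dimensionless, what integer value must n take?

1

Balance the L exponent: (3)·n from V, plus (-1) + 2·(-1) = -3 from the rest, must sum to zero.
3n − 3 = 0, so n = 1.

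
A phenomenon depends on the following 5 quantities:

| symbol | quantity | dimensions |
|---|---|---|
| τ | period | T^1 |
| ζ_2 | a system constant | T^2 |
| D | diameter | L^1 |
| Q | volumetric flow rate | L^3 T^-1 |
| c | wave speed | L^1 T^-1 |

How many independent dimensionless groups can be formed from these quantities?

There are 5 variables and 2 base dimensions (L, T).
The dimension matrix has rank 2.
Independent dimensionless groups: 5 − 2 = 3.

3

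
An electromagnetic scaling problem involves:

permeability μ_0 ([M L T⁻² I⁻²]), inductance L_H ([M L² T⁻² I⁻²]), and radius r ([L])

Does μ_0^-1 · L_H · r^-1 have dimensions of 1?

yes

Sum the exponent of each base dimension across the product:
  M: −[μ_0]_M + [L_H]_M − [r]_M = −(1) + (1) − (0) = 0
  L: −[μ_0]_L + [L_H]_L − [r]_L = −(1) + (2) − (1) = 0
  T: −[μ_0]_T + [L_H]_T − [r]_T = −(-2) + (-2) − (0) = 0
  I: −[μ_0]_I + [L_H]_I − [r]_I = −(-2) + (-2) − (0) = 0
All base exponents vanish — dimensionless.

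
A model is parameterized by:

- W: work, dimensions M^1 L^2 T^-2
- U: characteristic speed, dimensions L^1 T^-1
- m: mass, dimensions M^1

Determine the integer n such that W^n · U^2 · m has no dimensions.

-1

Balance the M exponent: (1)·n from W, plus 2·(0) + (1) = 1 from the rest, must sum to zero.
n + 1 = 0, so n = -1.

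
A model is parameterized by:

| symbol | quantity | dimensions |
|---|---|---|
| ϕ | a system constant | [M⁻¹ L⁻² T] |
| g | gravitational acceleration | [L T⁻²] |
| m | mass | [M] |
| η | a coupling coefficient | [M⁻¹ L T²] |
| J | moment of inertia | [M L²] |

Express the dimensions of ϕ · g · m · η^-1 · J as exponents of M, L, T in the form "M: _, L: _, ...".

M: 2, L: 0, T: -3

Collect each base-dimension exponent across the product:
  M: (-1) + (0) + (1) − (-1) + (1) = 2
  L: (-2) + (1) + (0) − (1) + (2) = 0
  T: (1) + (-2) + (0) − (2) + (0) = -3
So the dimensions are [M² T⁻³].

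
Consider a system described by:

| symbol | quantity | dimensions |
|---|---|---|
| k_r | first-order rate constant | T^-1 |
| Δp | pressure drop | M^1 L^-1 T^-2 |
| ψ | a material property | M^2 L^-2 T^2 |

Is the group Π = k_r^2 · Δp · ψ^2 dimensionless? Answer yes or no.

Sum the exponent of each base dimension across the product:
  M: 2·[k_r]_M + [Δp]_M + 2·[ψ]_M = 2·(0) + (1) + 2·(2) = 5
  L: 2·[k_r]_L + [Δp]_L + 2·[ψ]_L = 2·(0) + (-1) + 2·(-2) = -5
  T: 2·[k_r]_T + [Δp]_T + 2·[ψ]_T = 2·(-1) + (-2) + 2·(2) = 0
Net dimensions [M⁵ L⁻⁵] ≠ [1] — not dimensionless.

no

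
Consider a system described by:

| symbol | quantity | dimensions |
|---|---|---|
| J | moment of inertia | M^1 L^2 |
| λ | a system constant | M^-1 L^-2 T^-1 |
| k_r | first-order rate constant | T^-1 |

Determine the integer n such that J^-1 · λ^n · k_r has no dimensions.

-1

Balance the M exponent: (-1)·n from λ, plus −(1) + (0) = -1 from the rest, must sum to zero.
−n − 1 = 0, so n = -1.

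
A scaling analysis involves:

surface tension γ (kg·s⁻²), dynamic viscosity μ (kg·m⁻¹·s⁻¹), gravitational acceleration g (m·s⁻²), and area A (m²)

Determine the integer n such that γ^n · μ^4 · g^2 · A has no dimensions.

Balance the M exponent: (1)·n from γ, plus 4·(1) + 2·(0) + (0) = 4 from the rest, must sum to zero.
n + 4 = 0, so n = -4.

-4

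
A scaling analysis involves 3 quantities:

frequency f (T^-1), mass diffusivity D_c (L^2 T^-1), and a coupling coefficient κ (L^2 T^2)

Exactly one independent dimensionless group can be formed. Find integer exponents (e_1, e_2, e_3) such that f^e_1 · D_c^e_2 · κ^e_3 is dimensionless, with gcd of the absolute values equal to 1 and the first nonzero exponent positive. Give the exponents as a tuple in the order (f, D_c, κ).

L: e_1·(0) + e_2·(2) + e_3·(2) = 0
T: e_1·(-1) + e_2·(-1) + e_3·(2) = 0
Solving this homogeneous linear system for the smallest-integer solution (first nonzero entry positive) gives (3, -1, 1).

(3, -1, 1)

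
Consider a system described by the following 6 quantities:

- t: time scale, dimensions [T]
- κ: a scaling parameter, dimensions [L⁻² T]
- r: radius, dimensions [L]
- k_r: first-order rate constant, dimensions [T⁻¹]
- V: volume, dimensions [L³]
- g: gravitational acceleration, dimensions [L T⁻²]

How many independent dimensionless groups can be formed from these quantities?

There are 6 variables and 2 base dimensions (L, T).
The dimension matrix has rank 2.
Independent dimensionless groups: 6 − 2 = 4.

4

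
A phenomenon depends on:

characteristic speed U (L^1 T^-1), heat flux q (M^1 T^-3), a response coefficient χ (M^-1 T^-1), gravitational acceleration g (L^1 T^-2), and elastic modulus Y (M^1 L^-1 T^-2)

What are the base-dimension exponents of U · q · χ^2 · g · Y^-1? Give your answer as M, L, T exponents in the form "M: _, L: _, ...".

M: -2, L: 3, T: -6

Collect each base-dimension exponent across the product:
  M: (0) + (1) + 2·(-1) + (0) − (1) = -2
  L: (1) + (0) + 2·(0) + (1) − (-1) = 3
  T: (-1) + (-3) + 2·(-1) + (-2) − (-2) = -6
So the dimensions are [M⁻² L³ T⁻⁶].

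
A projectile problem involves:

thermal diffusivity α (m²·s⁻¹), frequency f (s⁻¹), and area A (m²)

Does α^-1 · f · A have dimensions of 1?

Sum the exponent of each base dimension across the product:
  L: −[α]_L + [f]_L + [A]_L = −(2) + (0) + (2) = 0
  T: −[α]_T + [f]_T + [A]_T = −(-1) + (-1) + (0) = 0
All base exponents vanish — dimensionless.

yes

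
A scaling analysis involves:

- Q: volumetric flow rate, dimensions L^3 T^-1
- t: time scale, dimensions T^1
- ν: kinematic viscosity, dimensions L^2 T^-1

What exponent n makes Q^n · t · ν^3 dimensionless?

-2

Balance the L exponent: (3)·n from Q, plus (0) + 3·(2) = 6 from the rest, must sum to zero.
3n + 6 = 0, so n = -2.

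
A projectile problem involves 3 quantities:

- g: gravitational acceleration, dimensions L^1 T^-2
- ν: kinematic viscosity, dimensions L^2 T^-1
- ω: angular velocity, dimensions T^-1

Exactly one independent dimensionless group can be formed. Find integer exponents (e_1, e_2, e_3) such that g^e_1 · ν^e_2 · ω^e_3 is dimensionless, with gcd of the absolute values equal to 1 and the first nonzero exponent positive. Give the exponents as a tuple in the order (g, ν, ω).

L: e_1·(1) + e_2·(2) + e_3·(0) = 0
T: e_1·(-2) + e_2·(-1) + e_3·(-1) = 0
Solving this homogeneous linear system for the smallest-integer solution (first nonzero entry positive) gives (2, -1, -3).

(2, -1, -3)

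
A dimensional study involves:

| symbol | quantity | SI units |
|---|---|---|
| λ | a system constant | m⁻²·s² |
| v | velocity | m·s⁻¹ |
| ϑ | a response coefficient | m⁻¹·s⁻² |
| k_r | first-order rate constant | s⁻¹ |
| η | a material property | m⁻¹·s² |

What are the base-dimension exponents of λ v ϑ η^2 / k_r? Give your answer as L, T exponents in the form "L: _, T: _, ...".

L: -4, T: 4

Collect each base-dimension exponent across the product:
  L: (-2) + (1) + (-1) − (0) + 2·(-1) = -4
  T: (2) + (-1) + (-2) − (-1) + 2·(2) = 4
So the dimensions are [L⁻⁴ T⁴].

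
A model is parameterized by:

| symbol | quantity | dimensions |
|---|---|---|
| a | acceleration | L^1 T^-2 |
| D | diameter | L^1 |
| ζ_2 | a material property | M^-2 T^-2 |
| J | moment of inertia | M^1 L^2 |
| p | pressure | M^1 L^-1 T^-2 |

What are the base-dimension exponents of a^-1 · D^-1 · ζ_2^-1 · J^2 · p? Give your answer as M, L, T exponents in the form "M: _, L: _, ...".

M: 5, L: 1, T: 2

Collect each base-dimension exponent across the product:
  M: −(0) − (0) − (-2) + 2·(1) + (1) = 5
  L: −(1) − (1) − (0) + 2·(2) + (-1) = 1
  T: −(-2) − (0) − (-2) + 2·(0) + (-2) = 2
So the dimensions are [M⁵ L T²].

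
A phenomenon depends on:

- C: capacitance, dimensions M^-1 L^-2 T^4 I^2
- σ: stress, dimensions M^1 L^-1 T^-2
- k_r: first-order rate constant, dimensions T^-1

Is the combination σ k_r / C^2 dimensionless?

no

Sum the exponent of each base dimension across the product:
  M: −2·[C]_M + [σ]_M + [k_r]_M = −2·(-1) + (1) + (0) = 3
  L: −2·[C]_L + [σ]_L + [k_r]_L = −2·(-2) + (-1) + (0) = 3
  T: −2·[C]_T + [σ]_T + [k_r]_T = −2·(4) + (-2) + (-1) = -11
  I: −2·[C]_I + [σ]_I + [k_r]_I = −2·(2) + (0) + (0) = -4
Net dimensions [M³ L³ T⁻¹¹ I⁻⁴] ≠ [1] — not dimensionless.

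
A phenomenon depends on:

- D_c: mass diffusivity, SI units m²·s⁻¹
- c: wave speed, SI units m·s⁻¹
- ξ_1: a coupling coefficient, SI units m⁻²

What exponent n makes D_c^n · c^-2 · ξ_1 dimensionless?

Balance the L exponent: (2)·n from D_c, plus −2·(1) + (-2) = -4 from the rest, must sum to zero.
2n − 4 = 0, so n = 2.

2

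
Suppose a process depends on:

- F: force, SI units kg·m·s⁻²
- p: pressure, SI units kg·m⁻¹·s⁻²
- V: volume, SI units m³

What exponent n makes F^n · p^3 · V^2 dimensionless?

-3

Balance the M exponent: (1)·n from F, plus 3·(1) + 2·(0) = 3 from the rest, must sum to zero.
n + 3 = 0, so n = -3.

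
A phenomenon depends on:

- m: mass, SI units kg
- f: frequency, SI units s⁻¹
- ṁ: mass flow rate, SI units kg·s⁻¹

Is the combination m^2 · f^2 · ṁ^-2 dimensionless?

yes

Sum the exponent of each base dimension across the product:
  M: 2·[m]_M + 2·[f]_M − 2·[ṁ]_M = 2·(1) + 2·(0) − 2·(1) = 0
  L: 2·[m]_L + 2·[f]_L − 2·[ṁ]_L = 2·(0) + 2·(0) − 2·(0) = 0
  T: 2·[m]_T + 2·[f]_T − 2·[ṁ]_T = 2·(0) + 2·(-1) − 2·(-1) = 0
  Θ: 2·[m]_Θ + 2·[f]_Θ − 2·[ṁ]_Θ = 2·(0) + 2·(0) − 2·(0) = 0
  N: 2·[m]_N + 2·[f]_N − 2·[ṁ]_N = 2·(0) + 2·(0) − 2·(0) = 0
All base exponents vanish — dimensionless.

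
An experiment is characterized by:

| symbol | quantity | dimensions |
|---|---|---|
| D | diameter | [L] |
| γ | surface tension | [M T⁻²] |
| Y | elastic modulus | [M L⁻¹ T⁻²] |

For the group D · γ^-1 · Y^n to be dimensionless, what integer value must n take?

Balance the M exponent: (1)·n from Y, plus (0) − (1) = -1 from the rest, must sum to zero.
n − 1 = 0, so n = 1.

1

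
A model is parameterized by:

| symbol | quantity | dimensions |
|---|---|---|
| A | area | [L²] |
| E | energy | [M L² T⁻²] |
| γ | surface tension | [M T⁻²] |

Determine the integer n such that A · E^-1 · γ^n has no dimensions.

Balance the M exponent: (1)·n from γ, plus (0) − (1) = -1 from the rest, must sum to zero.
n − 1 = 0, so n = 1.

1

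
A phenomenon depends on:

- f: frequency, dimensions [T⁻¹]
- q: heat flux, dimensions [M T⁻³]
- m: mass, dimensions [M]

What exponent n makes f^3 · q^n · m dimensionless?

Balance the M exponent: (1)·n from q, plus 3·(0) + (1) = 1 from the rest, must sum to zero.
n + 1 = 0, so n = -1.

-1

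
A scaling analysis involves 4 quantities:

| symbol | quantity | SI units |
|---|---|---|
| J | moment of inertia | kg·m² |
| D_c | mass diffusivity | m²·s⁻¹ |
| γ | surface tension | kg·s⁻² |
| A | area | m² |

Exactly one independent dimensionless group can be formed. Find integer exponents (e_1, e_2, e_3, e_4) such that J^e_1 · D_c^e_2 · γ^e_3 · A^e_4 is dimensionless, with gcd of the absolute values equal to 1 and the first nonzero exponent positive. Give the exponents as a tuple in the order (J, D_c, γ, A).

M: e_1·(1) + e_2·(0) + e_3·(1) + e_4·(0) = 0
L: e_1·(2) + e_2·(2) + e_3·(0) + e_4·(2) = 0
T: e_1·(0) + e_2·(-1) + e_3·(-2) + e_4·(0) = 0
Solving this homogeneous linear system for the smallest-integer solution (first nonzero entry positive) gives (1, 2, -1, -3).

(1, 2, -1, -3)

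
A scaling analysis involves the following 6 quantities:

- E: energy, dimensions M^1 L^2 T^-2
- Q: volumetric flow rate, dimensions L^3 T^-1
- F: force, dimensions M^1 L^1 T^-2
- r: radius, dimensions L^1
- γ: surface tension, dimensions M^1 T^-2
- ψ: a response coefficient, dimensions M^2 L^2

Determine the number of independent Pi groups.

3

There are 6 variables and 3 base dimensions (M, L, T).
The dimension matrix has rank 3.
Independent dimensionless groups: 6 − 3 = 3.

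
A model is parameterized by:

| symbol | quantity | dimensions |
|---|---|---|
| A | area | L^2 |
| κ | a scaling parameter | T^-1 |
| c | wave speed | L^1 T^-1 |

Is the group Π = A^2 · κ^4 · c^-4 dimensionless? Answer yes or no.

Sum the exponent of each base dimension across the product:
  L: 2·[A]_L + 4·[κ]_L − 4·[c]_L = 2·(2) + 4·(0) − 4·(1) = 0
  T: 2·[A]_T + 4·[κ]_T − 4·[c]_T = 2·(0) + 4·(-1) − 4·(-1) = 0
All base exponents vanish — dimensionless.

yes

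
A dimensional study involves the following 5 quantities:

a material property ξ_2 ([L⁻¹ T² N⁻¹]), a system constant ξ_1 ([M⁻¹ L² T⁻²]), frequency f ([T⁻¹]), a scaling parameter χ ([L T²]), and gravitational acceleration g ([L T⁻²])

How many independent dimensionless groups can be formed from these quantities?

There are 5 variables and 4 base dimensions (M, L, T, N).
The dimension matrix has rank 4.
Independent dimensionless groups: 5 − 4 = 1.

1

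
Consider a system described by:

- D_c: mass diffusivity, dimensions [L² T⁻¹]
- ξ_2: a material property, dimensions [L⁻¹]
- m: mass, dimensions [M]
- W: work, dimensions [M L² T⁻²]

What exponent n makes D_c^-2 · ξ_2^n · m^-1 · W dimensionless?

-2

Balance the L exponent: (-1)·n from ξ_2, plus −2·(2) − (0) + (2) = -2 from the rest, must sum to zero.
−n − 2 = 0, so n = -2.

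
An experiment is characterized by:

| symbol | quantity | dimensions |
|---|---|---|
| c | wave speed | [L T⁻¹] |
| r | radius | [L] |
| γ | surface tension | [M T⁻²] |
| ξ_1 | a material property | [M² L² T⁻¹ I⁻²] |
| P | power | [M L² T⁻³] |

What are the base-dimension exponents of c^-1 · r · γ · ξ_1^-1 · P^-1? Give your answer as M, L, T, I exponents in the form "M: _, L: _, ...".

Collect each base-dimension exponent across the product:
  M: −(0) + (0) + (1) − (2) − (1) = -2
  L: −(1) + (1) + (0) − (2) − (2) = -4
  T: −(-1) + (0) + (-2) − (-1) − (-3) = 3
  I: −(0) + (0) + (0) − (-2) − (0) = 2
So the dimensions are [M⁻² L⁻⁴ T³ I²].

M: -2, L: -4, T: 3, I: 2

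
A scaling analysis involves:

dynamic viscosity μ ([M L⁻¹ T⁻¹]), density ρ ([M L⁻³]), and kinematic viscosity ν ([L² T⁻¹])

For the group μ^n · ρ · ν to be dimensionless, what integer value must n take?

Balance the M exponent: (1)·n from μ, plus (1) + (0) = 1 from the rest, must sum to zero.
n + 1 = 0, so n = -1.

-1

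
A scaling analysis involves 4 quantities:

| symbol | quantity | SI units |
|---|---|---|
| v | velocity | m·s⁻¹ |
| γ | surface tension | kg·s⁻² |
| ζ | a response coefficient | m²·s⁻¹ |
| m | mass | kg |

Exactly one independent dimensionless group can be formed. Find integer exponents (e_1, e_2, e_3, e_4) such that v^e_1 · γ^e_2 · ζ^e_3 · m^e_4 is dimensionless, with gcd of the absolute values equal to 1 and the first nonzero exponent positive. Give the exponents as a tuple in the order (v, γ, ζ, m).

M: e_1·(0) + e_2·(1) + e_3·(0) + e_4·(1) = 0
L: e_1·(1) + e_2·(0) + e_3·(2) + e_4·(0) = 0
T: e_1·(-1) + e_2·(-2) + e_3·(-1) + e_4·(0) = 0
Solving this homogeneous linear system for the smallest-integer solution (first nonzero entry positive) gives (4, -1, -2, 1).

(4, -1, -2, 1)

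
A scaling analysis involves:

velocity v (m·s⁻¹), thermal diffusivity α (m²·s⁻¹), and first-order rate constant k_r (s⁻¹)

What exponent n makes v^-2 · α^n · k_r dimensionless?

1

Balance the L exponent: (2)·n from α, plus −2·(1) + (0) = -2 from the rest, must sum to zero.
2n − 2 = 0, so n = 1.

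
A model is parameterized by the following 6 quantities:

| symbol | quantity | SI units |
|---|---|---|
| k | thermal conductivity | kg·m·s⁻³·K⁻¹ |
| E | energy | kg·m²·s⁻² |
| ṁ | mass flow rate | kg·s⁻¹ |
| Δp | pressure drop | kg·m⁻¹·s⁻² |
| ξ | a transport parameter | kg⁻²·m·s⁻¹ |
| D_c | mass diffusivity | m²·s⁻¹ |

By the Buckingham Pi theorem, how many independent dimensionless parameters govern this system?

2

There are 6 variables and 4 base dimensions (M, L, T, Θ).
The dimension matrix has rank 4.
Independent dimensionless groups: 6 − 4 = 2.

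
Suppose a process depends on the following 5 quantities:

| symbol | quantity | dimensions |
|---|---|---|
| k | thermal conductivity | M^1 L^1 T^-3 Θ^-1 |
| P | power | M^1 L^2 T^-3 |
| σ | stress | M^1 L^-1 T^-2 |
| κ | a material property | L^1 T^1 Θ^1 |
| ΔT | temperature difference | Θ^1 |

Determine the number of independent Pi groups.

There are 5 variables and 4 base dimensions (M, L, T, Θ).
The dimension matrix has rank 4.
Independent dimensionless groups: 5 − 4 = 1.

1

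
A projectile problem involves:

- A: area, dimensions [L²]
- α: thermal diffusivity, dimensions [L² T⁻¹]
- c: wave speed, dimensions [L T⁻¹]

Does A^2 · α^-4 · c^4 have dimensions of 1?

yes

Sum the exponent of each base dimension across the product:
  L: 2·[A]_L − 4·[α]_L + 4·[c]_L = 2·(2) − 4·(2) + 4·(1) = 0
  T: 2·[A]_T − 4·[α]_T + 4·[c]_T = 2·(0) − 4·(-1) + 4·(-1) = 0
All base exponents vanish — dimensionless.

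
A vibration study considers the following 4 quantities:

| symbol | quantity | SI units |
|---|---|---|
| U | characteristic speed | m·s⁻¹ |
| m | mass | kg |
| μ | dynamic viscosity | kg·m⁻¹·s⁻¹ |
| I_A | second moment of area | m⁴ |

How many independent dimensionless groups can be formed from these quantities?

There are 4 variables and 3 base dimensions (M, L, T).
The dimension matrix has rank 3.
Independent dimensionless groups: 4 − 3 = 1.

1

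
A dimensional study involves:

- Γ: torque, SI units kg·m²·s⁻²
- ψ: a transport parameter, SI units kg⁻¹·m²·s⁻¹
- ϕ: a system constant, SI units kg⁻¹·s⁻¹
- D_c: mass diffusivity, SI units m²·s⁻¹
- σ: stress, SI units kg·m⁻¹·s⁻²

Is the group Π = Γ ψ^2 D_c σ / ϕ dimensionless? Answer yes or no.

Sum the exponent of each base dimension across the product:
  M: [Γ]_M + 2·[ψ]_M − [ϕ]_M + [D_c]_M + [σ]_M = (1) + 2·(-1) − (-1) + (0) + (1) = 1
  L: [Γ]_L + 2·[ψ]_L − [ϕ]_L + [D_c]_L + [σ]_L = (2) + 2·(2) − (0) + (2) + (-1) = 7
  T: [Γ]_T + 2·[ψ]_T − [ϕ]_T + [D_c]_T + [σ]_T = (-2) + 2·(-1) − (-1) + (-1) + (-2) = -6
Net dimensions [M L⁷ T⁻⁶] ≠ [1] — not dimensionless.

no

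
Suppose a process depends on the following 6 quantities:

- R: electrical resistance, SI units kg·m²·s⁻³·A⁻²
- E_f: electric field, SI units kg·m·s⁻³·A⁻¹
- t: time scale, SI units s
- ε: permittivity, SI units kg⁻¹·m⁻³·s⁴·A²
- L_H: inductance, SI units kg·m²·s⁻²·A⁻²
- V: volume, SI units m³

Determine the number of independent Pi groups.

There are 6 variables and 4 base dimensions (M, L, T, I).
The dimension matrix has rank 4.
Independent dimensionless groups: 6 − 4 = 2.

2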